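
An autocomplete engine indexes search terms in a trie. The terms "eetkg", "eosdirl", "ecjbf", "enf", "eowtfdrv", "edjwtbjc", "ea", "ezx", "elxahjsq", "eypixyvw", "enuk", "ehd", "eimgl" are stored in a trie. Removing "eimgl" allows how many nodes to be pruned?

4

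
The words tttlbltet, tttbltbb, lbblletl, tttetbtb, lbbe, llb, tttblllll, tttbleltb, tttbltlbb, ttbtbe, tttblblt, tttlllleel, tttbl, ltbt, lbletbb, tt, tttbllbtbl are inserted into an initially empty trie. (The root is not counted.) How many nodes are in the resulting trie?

66

Count nodes per top-level branch (shared prefixes stored once):
  'l'-branch (lbbe, lbblletl, lbletbb, llb, ltbt): 19 nodes
  't'-branch (tt, ttbtbe, tttbl, tttblblt, tttbleltb, tttbllbtbl, tttblllll, tttbltbb, tttbltlbb, tttetbtb, tttlbltet, tttlllleel): 47 nodes
Sum: 66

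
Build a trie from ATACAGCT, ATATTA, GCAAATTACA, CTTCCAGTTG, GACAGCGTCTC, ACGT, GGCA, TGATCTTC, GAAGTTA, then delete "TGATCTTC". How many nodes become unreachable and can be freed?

A node on "TGATCTTC"'s path can go only if nothing else ends at it or branches off below it.
No other word shares any prefix with "TGATCTTC", so all 8 of its nodes go.
Nodes removed: 8

8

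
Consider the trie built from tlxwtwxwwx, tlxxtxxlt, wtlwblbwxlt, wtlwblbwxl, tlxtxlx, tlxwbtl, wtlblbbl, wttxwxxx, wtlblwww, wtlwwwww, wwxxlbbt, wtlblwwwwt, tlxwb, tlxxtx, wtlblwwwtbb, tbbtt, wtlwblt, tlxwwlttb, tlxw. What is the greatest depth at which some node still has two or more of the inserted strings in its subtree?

10

The deepest shared node is where two words last agree before diverging.
"wtlwblbwxl" and "wtlwblbwxlt" agree on "wtlwblbwxl" (10 characters) before diverging; nothing deeper is shared.
Longest shared-prefix length: 10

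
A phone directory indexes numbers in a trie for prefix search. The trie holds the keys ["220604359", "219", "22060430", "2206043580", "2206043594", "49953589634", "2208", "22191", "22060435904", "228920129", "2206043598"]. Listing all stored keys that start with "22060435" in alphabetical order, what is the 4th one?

2206043594

Filter for "22060435…" and sort: "2206043580", "220604359", "22060435904", "2206043594", "2206043598"
Position 4: 2206043594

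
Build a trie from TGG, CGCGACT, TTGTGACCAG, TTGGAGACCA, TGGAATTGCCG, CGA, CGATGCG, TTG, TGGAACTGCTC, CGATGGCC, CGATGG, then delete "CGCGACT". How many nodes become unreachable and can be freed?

5

A node on "CGCGACT"'s path can go only if nothing else ends at it or branches off below it.
The suffix "CGACT" (5 nodes) is used only by "CGCGACT"; the node for "CG" still has the child "A", so pruning stops there.
Nodes removed: 5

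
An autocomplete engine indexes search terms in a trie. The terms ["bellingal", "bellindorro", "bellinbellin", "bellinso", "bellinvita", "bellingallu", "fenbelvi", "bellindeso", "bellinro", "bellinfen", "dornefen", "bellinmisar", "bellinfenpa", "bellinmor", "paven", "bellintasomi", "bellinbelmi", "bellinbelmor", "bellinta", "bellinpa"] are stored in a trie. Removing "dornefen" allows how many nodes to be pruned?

8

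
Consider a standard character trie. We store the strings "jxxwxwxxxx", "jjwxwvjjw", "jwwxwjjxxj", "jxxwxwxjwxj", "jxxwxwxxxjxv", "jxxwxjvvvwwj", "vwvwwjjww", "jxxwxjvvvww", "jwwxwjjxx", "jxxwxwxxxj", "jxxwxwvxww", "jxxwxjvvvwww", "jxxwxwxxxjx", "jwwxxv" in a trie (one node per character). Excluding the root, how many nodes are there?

57

For each word, the new-node count is its length minus the longest prefix already in the trie:
  "jxxwxwxxxx" → 10 new (j, x, x, w, x, w, x, x, x, x)
  "jjwxwvjjw" → prefix "j" already present; 8 new (j, w, x, w, v, j, j, w)
  "jwwxwjjxxj" → prefix "j" already present; 9 new (w, w, x, w, j, j, x, x, j)
  "jxxwxwxjwxj" → prefix "jxxwxwx" already present; 4 new (j, w, x, j)
  "jxxwxwxxxjxv" → prefix "jxxwxwxxx" already present; 3 new (j, x, v)
  "jxxwxjvvvwwj" → prefix "jxxwx" already present; 7 new (j, v, v, v, w, w, j)
  "vwvwwjjww" → 9 new (v, w, v, w, w, j, j, w, w)
  "jxxwxjvvvww" → prefix "jxxwxjvvvww" already present; 0 new (none)
  "jwwxwjjxx" → prefix "jwwxwjjxx" already present; 0 new (none)
  "jxxwxwxxxj" → prefix "jxxwxwxxxj" already present; 0 new (none)
  "jxxwxwvxww" → prefix "jxxwxw" already present; 4 new (v, x, w, w)
  "jxxwxjvvvwww" → prefix "jxxwxjvvvww" already present; 1 new (w)
  "jxxwxwxxxjx" → prefix "jxxwxwxxxjx" already present; 0 new (none)
  "jwwxxv" → prefix "jwwx" already present; 2 new (x, v)
Total nodes = 10 + 8 + 9 + 4 + 3 + 7 + 9 + 0 + 0 + 0 + 4 + 1 + 0 + 2 = 57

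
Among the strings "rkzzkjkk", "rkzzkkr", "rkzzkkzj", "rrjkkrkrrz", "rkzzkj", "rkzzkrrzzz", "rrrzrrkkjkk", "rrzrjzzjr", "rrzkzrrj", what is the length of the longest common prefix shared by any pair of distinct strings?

Look for the deepest trie node that still has at least two words in its subtree.
"rkzzkj" and "rkzzkjkk" agree on "rkzzkj" (6 characters) before diverging; nothing deeper is shared.
Longest shared-prefix length: 6

6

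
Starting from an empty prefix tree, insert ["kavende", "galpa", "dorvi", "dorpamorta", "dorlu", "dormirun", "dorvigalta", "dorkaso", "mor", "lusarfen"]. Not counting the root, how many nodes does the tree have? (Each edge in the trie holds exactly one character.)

51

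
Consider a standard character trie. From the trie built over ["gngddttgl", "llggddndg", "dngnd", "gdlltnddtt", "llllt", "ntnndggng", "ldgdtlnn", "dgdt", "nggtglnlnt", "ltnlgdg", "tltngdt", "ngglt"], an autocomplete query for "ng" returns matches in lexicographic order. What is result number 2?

nggtglnlnt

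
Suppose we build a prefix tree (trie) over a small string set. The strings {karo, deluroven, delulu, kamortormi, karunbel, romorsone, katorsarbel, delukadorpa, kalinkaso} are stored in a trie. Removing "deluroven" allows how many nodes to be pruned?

After clearing the end-marker at "deluroven", prune upward until reaching a node still needed by another word.
The suffix "roven" (5 nodes) is used only by "deluroven"; the node for "delu" still has the child "l", so pruning stops there.
Nodes removed: 5

5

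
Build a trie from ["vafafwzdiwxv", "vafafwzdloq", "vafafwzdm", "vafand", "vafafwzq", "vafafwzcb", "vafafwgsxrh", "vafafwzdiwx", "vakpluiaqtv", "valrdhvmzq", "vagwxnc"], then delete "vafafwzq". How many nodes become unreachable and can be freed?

A node on "vafafwzq"'s path can go only if nothing else ends at it or branches off below it.
The suffix "q" (1 node) is used only by "vafafwzq"; the node for "vafafwz" still has the child "d", so pruning stops there.
Nodes removed: 1

1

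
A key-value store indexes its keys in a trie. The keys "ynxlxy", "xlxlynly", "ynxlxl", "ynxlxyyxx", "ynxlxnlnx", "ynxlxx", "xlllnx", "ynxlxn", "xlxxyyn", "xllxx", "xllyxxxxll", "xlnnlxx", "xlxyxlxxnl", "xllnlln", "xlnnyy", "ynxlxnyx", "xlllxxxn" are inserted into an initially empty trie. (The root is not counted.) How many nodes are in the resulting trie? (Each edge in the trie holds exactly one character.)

Insert word by word; a character creates a node only if that edge doesn't already exist:
  "ynxlxy" → 6 new (y, n, x, l, x, y)
  "xlxlynly" → 8 new (x, l, x, l, y, n, l, y)
  "ynxlxl" → prefix "ynxlx" already present; 1 new (l)
  "ynxlxyyxx" → prefix "ynxlxy" already present; 3 new (y, x, x)
  "ynxlxnlnx" → prefix "ynxlx" already present; 4 new (n, l, n, x)
  "ynxlxx" → prefix "ynxlx" already present; 1 new (x)
  "xlllnx" → prefix "xl" already present; 4 new (l, l, n, x)
  "ynxlxn" → prefix "ynxlxn" already present; 0 new (none)
  "xlxxyyn" → prefix "xlx" already present; 4 new (x, y, y, n)
  "xllxx" → prefix "xll" already present; 2 new (x, x)
  "xllyxxxxll" → prefix "xll" already present; 7 new (y, x, x, x, x, l, l)
  "xlnnlxx" → prefix "xl" already present; 5 new (n, n, l, x, x)
  "xlxyxlxxnl" → prefix "xlx" already present; 7 new (y, x, l, x, x, n, l)
  "xllnlln" → prefix "xll" already present; 4 new (n, l, l, n)
  "xlnnyy" → prefix "xlnn" already present; 2 new (y, y)
  "ynxlxnyx" → prefix "ynxlxn" already present; 2 new (y, x)
  "xlllxxxn" → prefix "xlll" already present; 4 new (x, x, x, n)
Total nodes = 6 + 8 + 1 + 3 + 4 + 1 + 4 + 0 + 4 + 2 + 7 + 5 + 7 + 4 + 2 + 2 + 4 = 64

64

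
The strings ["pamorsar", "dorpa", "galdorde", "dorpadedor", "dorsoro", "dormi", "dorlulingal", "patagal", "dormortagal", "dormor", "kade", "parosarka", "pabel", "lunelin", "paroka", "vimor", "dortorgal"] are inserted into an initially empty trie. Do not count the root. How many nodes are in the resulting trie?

Count nodes per top-level branch (shared prefixes stored once):
  'd'-branch (dorlulingal, dormi, dormor, dormortagal, dorpa, dorpadedor, dorsoro, dortorgal): 37 nodes
  'g'-branch (galdorde): 8 nodes
  'k'-branch (kade): 4 nodes
  'l'-branch (lunelin): 7 nodes
  'p'-branch (pabel, pamorsar, paroka, parosarka, patagal): 25 nodes
  'v'-branch (vimor): 5 nodes
Sum: 86

86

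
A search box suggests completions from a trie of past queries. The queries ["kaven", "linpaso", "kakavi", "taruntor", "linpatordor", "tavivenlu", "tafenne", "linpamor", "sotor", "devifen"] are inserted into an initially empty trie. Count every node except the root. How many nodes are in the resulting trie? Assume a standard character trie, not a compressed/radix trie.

Count nodes per top-level branch (shared prefixes stored once):
  'd'-branch (devifen): 7 nodes
  'k'-branch (kakavi, kaven): 9 nodes
  'l'-branch (linpamor, linpaso, linpatordor): 16 nodes
  's'-branch (sotor): 5 nodes
  't'-branch (tafenne, taruntor, tavivenlu): 20 nodes
Sum: 57

57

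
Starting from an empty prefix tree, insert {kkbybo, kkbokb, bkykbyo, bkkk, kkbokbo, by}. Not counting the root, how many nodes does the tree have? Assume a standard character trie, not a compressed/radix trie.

Trie structure (* marks end of a word):
(root)
├─ b
│  ├─ k
│  │  ├─ k
│  │  │  └─ k *
│  │  └─ y
│  │     └─ k
│  │        └─ b
│  │           └─ y
│  │              └─ o *
│  └─ y *
└─ k
   └─ k
      └─ b
         ├─ o
         │  └─ k
         │     └─ b *
         │        └─ o *
         └─ y
            └─ b
               └─ o *
Counting every labelled node above: 20.

20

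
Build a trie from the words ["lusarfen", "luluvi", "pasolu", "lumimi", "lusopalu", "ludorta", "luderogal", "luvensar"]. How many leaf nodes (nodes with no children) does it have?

A leaf is a node with no children — equivalently, the end of a word that is not a proper prefix of any other stored word.
Those words: "luderogal", "ludorta", "luluvi", "lumimi", "lusarfen", "lusopalu", "luvensar", "pasolu"
Leaf count: 8

8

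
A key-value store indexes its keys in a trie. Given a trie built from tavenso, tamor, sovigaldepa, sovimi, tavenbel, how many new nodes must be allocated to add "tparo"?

4

Walking "tparo" from the root, the first 1 characters ("t") follow existing edges; "p" is the first miss.
So 5 − 1 = 4 new nodes.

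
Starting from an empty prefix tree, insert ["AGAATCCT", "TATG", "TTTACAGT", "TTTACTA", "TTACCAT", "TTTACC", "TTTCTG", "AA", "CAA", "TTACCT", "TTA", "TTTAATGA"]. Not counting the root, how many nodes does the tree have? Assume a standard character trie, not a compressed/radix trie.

Count nodes per top-level branch (shared prefixes stored once):
  'A'-branch (AA, AGAATCCT): 9 nodes
  'C'-branch (CAA): 3 nodes
  'T'-branch (TATG, TTA, TTACCAT, TTACCT, TTTAATGA, TTTACAGT, TTTACC, TTTACTA, TTTCTG): 27 nodes
Sum: 39

39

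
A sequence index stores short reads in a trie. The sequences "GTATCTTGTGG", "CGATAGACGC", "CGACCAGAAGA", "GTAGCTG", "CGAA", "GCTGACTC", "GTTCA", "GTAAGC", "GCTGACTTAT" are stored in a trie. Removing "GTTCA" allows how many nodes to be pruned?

3

A node on "GTTCA"'s path can go only if nothing else ends at it or branches off below it.
The suffix "TCA" (3 nodes) is used only by "GTTCA"; the node for "GT" still has the child "A", so pruning stops there.
Nodes removed: 3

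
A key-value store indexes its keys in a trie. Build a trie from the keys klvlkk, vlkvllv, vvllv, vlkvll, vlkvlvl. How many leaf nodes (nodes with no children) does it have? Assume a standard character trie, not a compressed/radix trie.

4

Leaves are exactly the stored words that no other stored word extends.
Those words: "klvlkk", "vlkvllv", "vlkvlvl", "vvllv"
Leaf count: 4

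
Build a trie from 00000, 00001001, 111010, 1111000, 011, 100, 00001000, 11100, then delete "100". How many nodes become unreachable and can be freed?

2

Walk "100" from the leaf back toward the root, removing each node that no remaining word uses.
The suffix "00" (2 nodes) is used only by "100"; the node for "1" still has the child "1", so pruning stops there.
Nodes removed: 2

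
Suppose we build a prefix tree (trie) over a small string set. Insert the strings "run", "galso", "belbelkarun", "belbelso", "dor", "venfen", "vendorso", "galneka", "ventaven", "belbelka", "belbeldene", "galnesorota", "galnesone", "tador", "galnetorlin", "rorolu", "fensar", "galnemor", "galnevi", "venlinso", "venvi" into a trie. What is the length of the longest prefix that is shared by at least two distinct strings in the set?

8

Equivalently: take the maximum, over all pairs, of their longest common prefix length.
"belbelka" and "belbelkarun" agree on "belbelka" (8 characters) before diverging; nothing deeper is shared.
Longest shared-prefix length: 8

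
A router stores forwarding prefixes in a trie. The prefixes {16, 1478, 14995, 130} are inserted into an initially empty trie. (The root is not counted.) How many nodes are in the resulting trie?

Insert word by word; a character creates a node only if that edge doesn't already exist:
  "16" → 2 new (1, 6)
  "1478" → prefix "1" already present; 3 new (4, 7, 8)
  "14995" → prefix "14" already present; 3 new (9, 9, 5)
  "130" → prefix "1" already present; 2 new (3, 0)
Total nodes = 2 + 3 + 3 + 2 = 10

10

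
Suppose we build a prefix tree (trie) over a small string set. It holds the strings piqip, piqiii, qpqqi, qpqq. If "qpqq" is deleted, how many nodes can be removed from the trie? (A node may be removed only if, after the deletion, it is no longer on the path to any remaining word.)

0

After clearing the end-marker at "qpqq", prune upward until reaching a node still needed by another word.
Every node on "qpqq" is still needed (e.g. by "qpqqi"), so nothing is freed.
Nodes removed: 0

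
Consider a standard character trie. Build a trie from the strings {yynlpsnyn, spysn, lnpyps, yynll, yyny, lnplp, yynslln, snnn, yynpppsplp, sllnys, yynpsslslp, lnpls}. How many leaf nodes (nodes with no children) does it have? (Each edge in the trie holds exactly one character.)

12

Leaves are exactly the stored words that no other stored word extends.
Those words: "lnplp", "lnpls", "lnpyps", "sllnys", "snnn", "spysn", "yynll", "yynlpsnyn", "yynpppsplp", "yynpsslslp", "yynslln", "yyny"
Leaf count: 12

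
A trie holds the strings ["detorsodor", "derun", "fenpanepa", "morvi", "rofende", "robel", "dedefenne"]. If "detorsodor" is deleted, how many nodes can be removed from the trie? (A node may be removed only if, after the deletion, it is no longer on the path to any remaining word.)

Walk "detorsodor" from the leaf back toward the root, removing each node that no remaining word uses.
The suffix "torsodor" (8 nodes) is used only by "detorsodor"; the node for "de" still has the child "r", so pruning stops there.
Nodes removed: 8

8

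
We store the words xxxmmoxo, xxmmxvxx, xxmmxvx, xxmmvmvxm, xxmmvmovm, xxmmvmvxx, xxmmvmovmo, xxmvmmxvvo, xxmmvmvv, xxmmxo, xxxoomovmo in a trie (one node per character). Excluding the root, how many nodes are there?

40

Count nodes per top-level branch (shared prefixes stored once):
  'x'-branch (xxmmvmovm, xxmmvmovmo, xxmmvmvv, xxmmvmvxm, xxmmvmvxx, xxmmxo, xxmmxvx, xxmmxvxx, xxmvmmxvvo, xxxmmoxo, xxxoomovmo): 40 nodes
Sum: 40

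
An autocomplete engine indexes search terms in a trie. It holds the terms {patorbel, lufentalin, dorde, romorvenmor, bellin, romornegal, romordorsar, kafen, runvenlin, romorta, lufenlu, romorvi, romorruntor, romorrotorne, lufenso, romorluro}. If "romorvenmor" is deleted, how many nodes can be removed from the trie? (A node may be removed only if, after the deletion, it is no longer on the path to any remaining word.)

Walk "romorvenmor" from the leaf back toward the root, removing each node that no remaining word uses.
The suffix "enmor" (5 nodes) is used only by "romorvenmor"; the node for "romorv" still has the child "i", so pruning stops there.
Nodes removed: 5

5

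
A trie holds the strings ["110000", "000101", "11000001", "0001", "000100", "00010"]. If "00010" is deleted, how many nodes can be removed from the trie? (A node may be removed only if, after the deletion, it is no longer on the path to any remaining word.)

Walk "00010" from the leaf back toward the root, removing each node that no remaining word uses.
Every node on "00010" is still needed (e.g. by "000101"), so nothing is freed.
Nodes removed: 0

0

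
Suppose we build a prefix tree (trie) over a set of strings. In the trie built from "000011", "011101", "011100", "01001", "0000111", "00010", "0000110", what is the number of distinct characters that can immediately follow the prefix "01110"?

2

Walk "01110" from the root, arriving at one node.
Distinct next characters after "01110": 0, 1.
That node has 2 child edges.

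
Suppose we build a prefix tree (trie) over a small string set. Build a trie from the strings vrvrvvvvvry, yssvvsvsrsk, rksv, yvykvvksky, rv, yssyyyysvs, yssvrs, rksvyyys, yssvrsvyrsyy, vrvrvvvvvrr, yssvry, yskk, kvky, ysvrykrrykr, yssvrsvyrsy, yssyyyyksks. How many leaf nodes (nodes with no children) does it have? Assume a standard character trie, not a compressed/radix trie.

13

Leaves are exactly the stored words that no other stored word extends.
Those words: "kvky", "rksvyyys", "rv", "vrvrvvvvvrr", "vrvrvvvvvry", "yskk", "yssvrsvyrsyy", "yssvry", "yssvvsvsrsk", "yssyyyyksks", "yssyyyysvs", "ysvrykrrykr", "yvykvvksky"
Leaf count: 13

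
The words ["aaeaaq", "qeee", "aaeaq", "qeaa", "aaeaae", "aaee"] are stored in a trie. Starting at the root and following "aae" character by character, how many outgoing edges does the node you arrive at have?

2

Follow the path "aae" to its node, then look at its outgoing edges.
Distinct next characters after "aae": a, e.
That node has 2 child edges.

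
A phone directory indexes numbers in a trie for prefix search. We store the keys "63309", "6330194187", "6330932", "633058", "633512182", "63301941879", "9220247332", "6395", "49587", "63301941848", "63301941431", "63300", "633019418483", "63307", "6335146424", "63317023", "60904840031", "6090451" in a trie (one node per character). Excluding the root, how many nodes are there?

Insert word by word; a character creates a node only if that edge doesn't already exist:
  "63309" → 5 new (6, 3, 3, 0, 9)
  "6330194187" → prefix "6330" already present; 6 new (1, 9, 4, 1, 8, 7)
  "6330932" → prefix "63309" already present; 2 new (3, 2)
  "633058" → prefix "6330" already present; 2 new (5, 8)
  "633512182" → prefix "633" already present; 6 new (5, 1, 2, 1, 8, 2)
  "63301941879" → prefix "6330194187" already present; 1 new (9)
  "9220247332" → 10 new (9, 2, 2, 0, 2, 4, 7, 3, 3, 2)
  "6395" → prefix "63" already present; 2 new (9, 5)
  "49587" → 5 new (4, 9, 5, 8, 7)
  "63301941848" → prefix "633019418" already present; 2 new (4, 8)
  "63301941431" → prefix "63301941" already present; 3 new (4, 3, 1)
  "63300" → prefix "6330" already present; 1 new (0)
  "633019418483" → prefix "63301941848" already present; 1 new (3)
  "63307" → prefix "6330" already present; 1 new (7)
  "6335146424" → prefix "63351" already present; 5 new (4, 6, 4, 2, 4)
  "63317023" → prefix "633" already present; 5 new (1, 7, 0, 2, 3)
  "60904840031" → prefix "6" already present; 10 new (0, 9, 0, 4, 8, 4, 0, 0, 3, 1)
  "6090451" → prefix "60904" already present; 2 new (5, 1)
Total nodes = 5 + 6 + 2 + 2 + 6 + 1 + 10 + 2 + 5 + 2 + 3 + 1 + 1 + 1 + 5 + 5 + 10 + 2 = 69

69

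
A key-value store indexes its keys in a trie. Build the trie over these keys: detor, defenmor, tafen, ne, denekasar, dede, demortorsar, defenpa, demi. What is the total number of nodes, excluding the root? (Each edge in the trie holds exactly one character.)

Trie structure (* marks end of a word):
(root)
├─ d
│  └─ e
│     ├─ d
│     │  └─ e *
│     ├─ f
│     │  └─ e
│     │     └─ n
│     │        ├─ m
│     │        │  └─ o
│     │        │     └─ r *
│     │        └─ p
│     │           └─ a *
│     ├─ m
│     │  ├─ i *
│     │  └─ o
│     │     └─ r
│     │        └─ t
│     │           └─ o
│     │              └─ r
│     │                 └─ s
│     │                    └─ a
│     │                       └─ r *
│     ├─ n
│     │  └─ e
│     │     └─ k
│     │        └─ a
│     │           └─ s
│     │              └─ a
│     │                 └─ r *
│     └─ t
│        └─ o
│           └─ r *
├─ n
│  └─ e *
└─ t
   └─ a
      └─ f
         └─ e
            └─ n *
Counting every labelled node above: 39.

39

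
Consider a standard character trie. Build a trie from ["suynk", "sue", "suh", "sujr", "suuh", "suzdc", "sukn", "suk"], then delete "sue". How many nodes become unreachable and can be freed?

After clearing the end-marker at "sue", prune upward until reaching a node still needed by another word.
The suffix "e" (1 node) is used only by "sue"; the node for "su" still has the child "y", so pruning stops there.
Nodes removed: 1

1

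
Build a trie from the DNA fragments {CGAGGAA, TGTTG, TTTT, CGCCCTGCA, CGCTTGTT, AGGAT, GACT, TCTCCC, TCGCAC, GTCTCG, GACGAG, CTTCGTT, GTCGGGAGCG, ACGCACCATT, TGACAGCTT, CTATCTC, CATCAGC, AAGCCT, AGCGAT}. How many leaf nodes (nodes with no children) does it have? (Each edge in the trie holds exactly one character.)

A leaf is a node with no children — equivalently, the end of a word that is not a proper prefix of any other stored word.
Those words: "AAGCCT", "ACGCACCATT", "AGCGAT", "AGGAT", "CATCAGC", "CGAGGAA", "CGCCCTGCA", "CGCTTGTT", "CTATCTC", "CTTCGTT", "GACGAG", "GACT", "GTCGGGAGCG", "GTCTCG", "TCGCAC", "TCTCCC", "TGACAGCTT", "TGTTG", "TTTT"
Leaf count: 19

19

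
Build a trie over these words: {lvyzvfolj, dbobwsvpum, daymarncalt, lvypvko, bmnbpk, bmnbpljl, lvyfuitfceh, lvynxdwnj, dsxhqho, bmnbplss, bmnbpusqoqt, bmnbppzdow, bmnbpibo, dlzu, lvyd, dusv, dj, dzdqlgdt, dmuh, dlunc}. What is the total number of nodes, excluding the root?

For each word, the new-node count is its length minus the longest prefix already in the trie:
  "lvyzvfolj" → 9 new (l, v, y, z, v, f, o, l, j)
  "dbobwsvpum" → 10 new (d, b, o, b, w, s, v, p, u, m)
  "daymarncalt" → prefix "d" already present; 10 new (a, y, m, a, r, n, c, a, l, t)
  "lvypvko" → prefix "lvy" already present; 4 new (p, v, k, o)
  "bmnbpk" → 6 new (b, m, n, b, p, k)
  "bmnbpljl" → prefix "bmnbp" already present; 3 new (l, j, l)
  "lvyfuitfceh" → prefix "lvy" already present; 8 new (f, u, i, t, f, c, e, h)
  "lvynxdwnj" → prefix "lvy" already present; 6 new (n, x, d, w, n, j)
  "dsxhqho" → prefix "d" already present; 6 new (s, x, h, q, h, o)
  "bmnbplss" → prefix "bmnbpl" already present; 2 new (s, s)
  "bmnbpusqoqt" → prefix "bmnbp" already present; 6 new (u, s, q, o, q, t)
  "bmnbppzdow" → prefix "bmnbp" already present; 5 new (p, z, d, o, w)
  "bmnbpibo" → prefix "bmnbp" already present; 3 new (i, b, o)
  "dlzu" → prefix "d" already present; 3 new (l, z, u)
  "lvyd" → prefix "lvy" already present; 1 new (d)
  "dusv" → prefix "d" already present; 3 new (u, s, v)
  "dj" → prefix "d" already present; 1 new (j)
  "dzdqlgdt" → prefix "d" already present; 7 new (z, d, q, l, g, d, t)
  "dmuh" → prefix "d" already present; 3 new (m, u, h)
  "dlunc" → prefix "dl" already present; 3 new (u, n, c)
Total nodes = 9 + 10 + 10 + 4 + 6 + 3 + 8 + 6 + 6 + 2 + 6 + 5 + 3 + 3 + 1 + 3 + 1 + 7 + 3 + 3 = 99

99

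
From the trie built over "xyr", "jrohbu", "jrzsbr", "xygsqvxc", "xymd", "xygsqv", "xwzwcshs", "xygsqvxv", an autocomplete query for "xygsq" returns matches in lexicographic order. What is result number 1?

xygsqv

Filter for "xygsq…" and sort: "xygsqv", "xygsqvxc", "xygsqvxv"
Position 1: xygsqv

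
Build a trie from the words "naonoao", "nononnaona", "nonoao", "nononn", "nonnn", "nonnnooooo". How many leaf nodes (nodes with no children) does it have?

Leaves are exactly the stored words that no other stored word extends.
Those words: "naonoao", "nonnnooooo", "nonoao", "nononnaona"
Leaf count: 4

4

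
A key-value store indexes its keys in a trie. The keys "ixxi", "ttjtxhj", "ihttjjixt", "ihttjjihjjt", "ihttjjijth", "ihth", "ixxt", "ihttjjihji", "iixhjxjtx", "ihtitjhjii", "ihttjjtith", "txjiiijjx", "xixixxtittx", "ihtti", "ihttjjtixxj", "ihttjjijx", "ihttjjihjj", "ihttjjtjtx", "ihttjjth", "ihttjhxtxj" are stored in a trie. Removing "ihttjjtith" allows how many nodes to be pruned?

2

Walk "ihttjjtith" from the leaf back toward the root, removing each node that no remaining word uses.
The suffix "th" (2 nodes) is used only by "ihttjjtith"; the node for "ihttjjti" still has the child "x", so pruning stops there.
Nodes removed: 2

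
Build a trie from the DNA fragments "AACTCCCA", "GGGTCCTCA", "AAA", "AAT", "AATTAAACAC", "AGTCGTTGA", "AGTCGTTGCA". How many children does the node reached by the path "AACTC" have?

1

The children of the "AACTC" node are the distinct next characters among strings starting with "AACTC".
Distinct next characters after "AACTC": C.
That node has 1 child edge.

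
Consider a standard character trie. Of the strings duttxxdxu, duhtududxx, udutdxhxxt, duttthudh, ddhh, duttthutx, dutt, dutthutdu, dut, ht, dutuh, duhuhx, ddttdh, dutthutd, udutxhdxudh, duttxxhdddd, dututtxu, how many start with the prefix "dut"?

10

Walk to "dut"; the words in its subtree are exactly those with that prefix.
Matches: "dut", "dutt", "dutthutd", "dutthutdu", "duttthudh", "duttthutx", "duttxxdxu", "duttxxhdddd", "dutuh", "dututtxu"
Count: 10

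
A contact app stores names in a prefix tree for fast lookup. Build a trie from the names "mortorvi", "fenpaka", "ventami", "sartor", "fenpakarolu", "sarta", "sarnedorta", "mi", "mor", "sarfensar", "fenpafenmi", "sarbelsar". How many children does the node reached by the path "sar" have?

4

Follow the path "sar" to its node, then look at its outgoing edges.
Distinct next characters after "sar": b, f, n, t.
That node has 4 child edges.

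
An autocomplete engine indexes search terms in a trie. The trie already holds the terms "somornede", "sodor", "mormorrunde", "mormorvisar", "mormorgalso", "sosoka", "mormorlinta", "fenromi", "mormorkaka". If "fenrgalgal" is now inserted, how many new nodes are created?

6

"fenr" is already a path in the trie; the remaining "galgal" must be added.
So 10 − 4 = 6 new nodes.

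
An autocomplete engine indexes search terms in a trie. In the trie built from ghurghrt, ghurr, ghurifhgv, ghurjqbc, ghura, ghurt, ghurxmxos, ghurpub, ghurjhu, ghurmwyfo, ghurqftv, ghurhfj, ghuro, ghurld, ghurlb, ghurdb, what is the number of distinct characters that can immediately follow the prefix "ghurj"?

Follow the path "ghurj" to its node, then look at its outgoing edges.
Distinct next characters after "ghurj": h, q.
That node has 2 child edges.

2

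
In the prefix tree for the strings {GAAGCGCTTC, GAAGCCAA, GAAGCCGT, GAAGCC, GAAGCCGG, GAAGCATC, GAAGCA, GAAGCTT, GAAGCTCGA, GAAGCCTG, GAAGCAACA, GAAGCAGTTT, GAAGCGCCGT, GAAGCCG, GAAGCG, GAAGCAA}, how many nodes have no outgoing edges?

A leaf is a node with no children — equivalently, the end of a word that is not a proper prefix of any other stored word.
Those words: "GAAGCAACA", "GAAGCAGTTT", "GAAGCATC", "GAAGCCAA", "GAAGCCGG", "GAAGCCGT", "GAAGCCTG", "GAAGCGCCGT", "GAAGCGCTTC", "GAAGCTCGA", "GAAGCTT"
Leaf count: 11

11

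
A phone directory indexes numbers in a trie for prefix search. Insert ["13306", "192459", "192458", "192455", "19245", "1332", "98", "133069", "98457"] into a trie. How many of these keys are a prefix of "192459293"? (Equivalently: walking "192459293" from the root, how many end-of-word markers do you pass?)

2

Walk "192459293" from the root; an end-of-word marker is hit whenever a stored word is a prefix of "192459293".
Prefixes of the query that are stored words: "19245", "192459"
Count: 2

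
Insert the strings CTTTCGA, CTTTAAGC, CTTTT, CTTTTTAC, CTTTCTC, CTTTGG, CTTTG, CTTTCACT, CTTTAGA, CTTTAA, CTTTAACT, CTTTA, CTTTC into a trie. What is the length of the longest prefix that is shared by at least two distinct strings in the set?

Look for the deepest trie node that still has at least two words in its subtree.
"CTTTAA" and "CTTTAACT" agree on "CTTTAA" (6 characters) before diverging; nothing deeper is shared.
Longest shared-prefix length: 6

6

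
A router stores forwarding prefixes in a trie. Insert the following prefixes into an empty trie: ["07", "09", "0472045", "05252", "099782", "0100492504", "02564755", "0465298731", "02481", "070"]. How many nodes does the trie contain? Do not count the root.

Insert word by word; a character creates a node only if that edge doesn't already exist:
  "07" → 2 new (0, 7)
  "09" → prefix "0" already present; 1 new (9)
  "0472045" → prefix "0" already present; 6 new (4, 7, 2, 0, 4, 5)
  "05252" → prefix "0" already present; 4 new (5, 2, 5, 2)
  "099782" → prefix "09" already present; 4 new (9, 7, 8, 2)
  "0100492504" → prefix "0" already present; 9 new (1, 0, 0, 4, 9, 2, 5, 0, 4)
  "02564755" → prefix "0" already present; 7 new (2, 5, 6, 4, 7, 5, 5)
  "0465298731" → prefix "04" already present; 8 new (6, 5, 2, 9, 8, 7, 3, 1)
  "02481" → prefix "02" already present; 3 new (4, 8, 1)
  "070" → prefix "07" already present; 1 new (0)
Total nodes = 2 + 1 + 6 + 4 + 4 + 9 + 7 + 8 + 3 + 1 = 45

45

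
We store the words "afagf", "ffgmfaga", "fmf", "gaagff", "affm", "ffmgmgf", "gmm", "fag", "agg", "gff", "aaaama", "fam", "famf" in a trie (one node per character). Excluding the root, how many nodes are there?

43

Trace insertions, counting only characters that open a new branch:
  "afagf" → 5 new (a, f, a, g, f)
  "ffgmfaga" → 8 new (f, f, g, m, f, a, g, a)
  "fmf" → prefix "f" already present; 2 new (m, f)
  "gaagff" → 6 new (g, a, a, g, f, f)
  "affm" → prefix "af" already present; 2 new (f, m)
  "ffmgmgf" → prefix "ff" already present; 5 new (m, g, m, g, f)
  "gmm" → prefix "g" already present; 2 new (m, m)
  "fag" → prefix "f" already present; 2 new (a, g)
  "agg" → prefix "a" already present; 2 new (g, g)
  "gff" → prefix "g" already present; 2 new (f, f)
  "aaaama" → prefix "a" already present; 5 new (a, a, a, m, a)
  "fam" → prefix "fa" already present; 1 new (m)
  "famf" → prefix "fam" already present; 1 new (f)
Total nodes = 5 + 8 + 2 + 6 + 2 + 5 + 2 + 2 + 2 + 2 + 5 + 1 + 1 = 43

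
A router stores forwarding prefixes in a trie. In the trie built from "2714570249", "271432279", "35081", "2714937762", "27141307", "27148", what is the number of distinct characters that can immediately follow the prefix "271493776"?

Follow the path "271493776" to its node, then look at its outgoing edges.
Characters that immediately follow "271493776" among the stored strings: {2}.
That node has 1 child edge.

1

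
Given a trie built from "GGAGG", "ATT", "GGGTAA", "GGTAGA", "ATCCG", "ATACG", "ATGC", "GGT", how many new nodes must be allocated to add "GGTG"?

The longest prefix of "GGTG" already in the trie is "GGT" (length 3).
Each of the 1 remaining characters creates one node.

1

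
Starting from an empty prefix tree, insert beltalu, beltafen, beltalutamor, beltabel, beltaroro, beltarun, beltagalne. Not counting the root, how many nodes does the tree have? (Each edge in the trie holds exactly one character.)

Trace insertions, counting only characters that open a new branch:
  "beltalu" → 7 new (b, e, l, t, a, l, u)
  "beltafen" → prefix "belta" already present; 3 new (f, e, n)
  "beltalutamor" → prefix "beltalu" already present; 5 new (t, a, m, o, r)
  "beltabel" → prefix "belta" already present; 3 new (b, e, l)
  "beltaroro" → prefix "belta" already present; 4 new (r, o, r, o)
  "beltarun" → prefix "beltar" already present; 2 new (u, n)
  "beltagalne" → prefix "belta" already present; 5 new (g, a, l, n, e)
Total nodes = 7 + 3 + 5 + 3 + 4 + 2 + 5 = 29

29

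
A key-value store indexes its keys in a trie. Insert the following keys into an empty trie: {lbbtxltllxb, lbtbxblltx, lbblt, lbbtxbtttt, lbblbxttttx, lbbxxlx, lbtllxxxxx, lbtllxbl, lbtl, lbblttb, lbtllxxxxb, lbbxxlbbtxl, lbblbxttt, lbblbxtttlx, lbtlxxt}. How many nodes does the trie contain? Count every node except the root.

59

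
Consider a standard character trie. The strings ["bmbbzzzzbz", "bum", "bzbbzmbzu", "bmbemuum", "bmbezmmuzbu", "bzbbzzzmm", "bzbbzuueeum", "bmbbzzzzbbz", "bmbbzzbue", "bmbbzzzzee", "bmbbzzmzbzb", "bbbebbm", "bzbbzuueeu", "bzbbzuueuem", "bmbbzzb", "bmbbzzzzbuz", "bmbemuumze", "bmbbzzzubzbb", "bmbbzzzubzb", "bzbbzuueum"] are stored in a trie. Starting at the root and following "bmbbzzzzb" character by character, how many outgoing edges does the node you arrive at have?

3

Follow the path "bmbbzzzzb" to its node, then look at its outgoing edges.
Distinct next characters after "bmbbzzzzb": b, u, z.
That node has 3 child edges.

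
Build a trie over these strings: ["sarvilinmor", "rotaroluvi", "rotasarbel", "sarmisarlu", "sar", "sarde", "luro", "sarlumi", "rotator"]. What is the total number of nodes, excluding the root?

47

Count nodes per top-level branch (shared prefixes stored once):
  'l'-branch (luro): 4 nodes
  'r'-branch (rotaroluvi, rotasarbel, rotator): 19 nodes
  's'-branch (sar, sarde, sarlumi, sarmisarlu, sarvilinmor): 24 nodes
Sum: 47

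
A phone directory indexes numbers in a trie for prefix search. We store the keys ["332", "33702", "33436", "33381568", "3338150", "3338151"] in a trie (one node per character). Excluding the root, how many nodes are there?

For each word, the new-node count is its length minus the longest prefix already in the trie:
  "332" → 3 new (3, 3, 2)
  "33702" → prefix "33" already present; 3 new (7, 0, 2)
  "33436" → prefix "33" already present; 3 new (4, 3, 6)
  "33381568" → prefix "33" already present; 6 new (3, 8, 1, 5, 6, 8)
  "3338150" → prefix "333815" already present; 1 new (0)
  "3338151" → prefix "333815" already present; 1 new (1)
Total nodes = 3 + 3 + 3 + 6 + 1 + 1 = 17

17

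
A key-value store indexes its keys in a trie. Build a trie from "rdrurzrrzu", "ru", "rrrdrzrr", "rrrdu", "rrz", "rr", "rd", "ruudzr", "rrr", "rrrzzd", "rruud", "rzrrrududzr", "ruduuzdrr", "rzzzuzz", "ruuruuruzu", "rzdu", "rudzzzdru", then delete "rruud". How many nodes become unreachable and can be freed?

3

After clearing the end-marker at "rruud", prune upward until reaching a node still needed by another word.
The suffix "uud" (3 nodes) is used only by "rruud"; the node for "rr" still has the child "r", so pruning stops there.
Nodes removed: 3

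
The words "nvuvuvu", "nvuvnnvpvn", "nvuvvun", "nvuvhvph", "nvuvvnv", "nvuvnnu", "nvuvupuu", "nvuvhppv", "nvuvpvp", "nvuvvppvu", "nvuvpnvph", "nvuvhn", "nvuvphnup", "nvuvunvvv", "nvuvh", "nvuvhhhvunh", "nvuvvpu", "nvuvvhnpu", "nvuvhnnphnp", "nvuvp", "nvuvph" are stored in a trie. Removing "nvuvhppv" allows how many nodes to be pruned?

After clearing the end-marker at "nvuvhppv", prune upward until reaching a node still needed by another word.
The suffix "ppv" (3 nodes) is used only by "nvuvhppv"; the node for "nvuvh" still has the child "v", so pruning stops there.
Nodes removed: 3

3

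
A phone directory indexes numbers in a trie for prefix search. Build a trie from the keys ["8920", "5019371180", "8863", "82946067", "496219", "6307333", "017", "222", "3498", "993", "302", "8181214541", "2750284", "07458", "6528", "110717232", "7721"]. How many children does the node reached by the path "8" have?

4

The children of the "8" node are the distinct next characters among strings starting with "8".
Distinct next characters after "8": 1, 2, 8, 9.
That node has 4 child edges.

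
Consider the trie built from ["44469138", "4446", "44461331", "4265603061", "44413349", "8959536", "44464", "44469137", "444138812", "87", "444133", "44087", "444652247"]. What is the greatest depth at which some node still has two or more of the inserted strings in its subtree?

The deepest shared node is where two words last agree before diverging.
e.g. "44469137" and "44469138" share the prefix "4446913" of length 7; no pair shares a longer one.
Longest shared-prefix length: 7

7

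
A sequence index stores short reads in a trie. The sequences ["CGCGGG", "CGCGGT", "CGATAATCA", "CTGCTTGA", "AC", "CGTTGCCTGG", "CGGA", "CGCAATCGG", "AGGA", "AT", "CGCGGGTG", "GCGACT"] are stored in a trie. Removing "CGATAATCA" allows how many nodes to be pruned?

A node on "CGATAATCA"'s path can go only if nothing else ends at it or branches off below it.
The suffix "ATAATCA" (7 nodes) is used only by "CGATAATCA"; the node for "CG" still has the child "C", so pruning stops there.
Nodes removed: 7

7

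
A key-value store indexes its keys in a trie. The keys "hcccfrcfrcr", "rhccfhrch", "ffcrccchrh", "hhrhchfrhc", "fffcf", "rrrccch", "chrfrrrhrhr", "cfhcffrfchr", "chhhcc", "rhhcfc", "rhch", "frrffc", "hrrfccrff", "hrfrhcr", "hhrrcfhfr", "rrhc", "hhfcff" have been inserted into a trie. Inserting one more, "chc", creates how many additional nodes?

Walking "chc" from the root, the first 2 characters ("ch") follow existing edges; "c" is the first miss.
So 3 − 2 = 1 new nodes.

1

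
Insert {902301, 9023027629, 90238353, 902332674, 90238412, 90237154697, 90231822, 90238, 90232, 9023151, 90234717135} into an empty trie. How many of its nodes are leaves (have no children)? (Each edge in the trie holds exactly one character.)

A leaf is a node with no children — equivalently, the end of a word that is not a proper prefix of any other stored word.
Those words: "902301", "9023027629", "9023151", "90231822", "90232", "902332674", "90234717135", "90237154697", "90238353", "90238412"
Leaf count: 10

10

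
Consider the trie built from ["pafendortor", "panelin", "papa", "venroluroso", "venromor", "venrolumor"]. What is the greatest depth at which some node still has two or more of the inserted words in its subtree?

The deepest shared node is where two words last agree before diverging.
e.g. "venrolumor" and "venroluroso" share the prefix "venrolu" of length 7; no pair shares a longer one.
Longest shared-prefix length: 7

7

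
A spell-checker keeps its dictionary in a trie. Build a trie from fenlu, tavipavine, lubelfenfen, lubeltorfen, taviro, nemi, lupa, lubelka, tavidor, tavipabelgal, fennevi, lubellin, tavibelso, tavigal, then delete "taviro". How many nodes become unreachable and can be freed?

Walk "taviro" from the leaf back toward the root, removing each node that no remaining word uses.
The suffix "ro" (2 nodes) is used only by "taviro"; the node for "tavi" still has the child "p", so pruning stops there.
Nodes removed: 2

2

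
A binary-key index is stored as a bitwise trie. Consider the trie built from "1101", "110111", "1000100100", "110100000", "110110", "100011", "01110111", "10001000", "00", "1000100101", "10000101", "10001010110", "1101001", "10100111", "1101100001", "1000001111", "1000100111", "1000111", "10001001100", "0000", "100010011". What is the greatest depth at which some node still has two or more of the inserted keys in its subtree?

Look for the deepest trie node that still has at least two words in its subtree.
e.g. "1000100100" and "1000100101" share the prefix "100010010" of length 9; no pair shares a longer one.
Longest shared-prefix length: 9

9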